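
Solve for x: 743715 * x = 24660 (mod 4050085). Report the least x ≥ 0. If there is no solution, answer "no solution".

First find gcd(743715, 4050085):
4050085 = 5·743715 + 331510
743715 = 2·331510 + 80695
331510 = 4·80695 + 8730
80695 = 9·8730 + 2125
8730 = 4·2125 + 230
2125 = 9·230 + 55
230 = 4·55 + 10
55 = 5·10 + 5
10 = 2·5 + 0
gcd = 5 and 5 | 24660, so solutions exist. Divide through by 5: 148743x ≡ 4932 (mod 810017).
Now find 148743⁻¹ mod 810017:
810017 = 5×148743 + 66302
148743 = 2×66302 + 16139
66302 = 4×16139 + 1746
16139 = 9×1746 + 425
1746 = 4×425 + 46
425 = 9×46 + 11
46 = 4×11 + 2
11 = 5×2 + 1
2 = 2×1 + 0
Back-substitute:
1 = 11 − 5·2
1 = −5·46 + 21·11
1 = 21·425 − 194·46
1 = −194·1746 + 797·425
1 = 797·16139 − 7367·1746
1 = −7367·66302 + 30265·16139
1 = 30265·148743 − 67897·66302
1 = −67897·810017 + 369750·148743
So 148743⁻¹ ≡ 369750 (mod 810017).
Then x ≡ 369750·4932 ≡ 258733 (mod 810017); the smallest non-negative solution is x = 258733.

258733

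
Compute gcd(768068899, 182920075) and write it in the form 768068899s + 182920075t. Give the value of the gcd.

13

Repeated division:
768068899 = 4*182920075 + 36388599
182920075 = 5*36388599 + 977080
36388599 = 37*977080 + 236639
977080 = 4*236639 + 30524
236639 = 7*30524 + 22971
30524 = 1*22971 + 7553
22971 = 3*7553 + 312
7553 = 24*312 + 65
312 = 4*65 + 52
65 = 1*52 + 13
52 = 4*13 + 0
gcd(768068899, 182920075) = 13.
Back-substituting:
13 = 65 − 52
13 = −312 + 5·65
13 = 5·7553 − 121·312
13 = −121·22971 + 368·7553
13 = 368·30524 − 489·22971
13 = −489·236639 + 3791·30524
13 = 3791·977080 − 15653·236639
13 = −15653·36388599 + 582952·977080
13 = 582952·182920075 − 2930413·36388599
13 = −2930413·768068899 + 12304604·182920075
So 13 = (-2930413)·768068899 + (12304604)·182920075.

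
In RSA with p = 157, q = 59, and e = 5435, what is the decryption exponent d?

2627

φ(n) = (p−1)(q−1) = 156·58 = 9048.
Need d with 5435·d ≡ 1 (mod 9048). Apply the extended Euclidean algorithm:
9048 = 1·5435 + 3613
5435 = 1·3613 + 1822
3613 = 1·1822 + 1791
1822 = 1·1791 + 31
1791 = 57·31 + 24
31 = 1·24 + 7
24 = 3·7 + 3
7 = 2·3 + 1
3 = 3·1 + 0
Back-substitute:
1 = 7 − 2·3
1 = −2·24 + 7·7
1 = 7·31 − 9·24
1 = −9·1791 + 520·31
1 = 520·1822 − 529·1791
1 = −529·3613 + 1049·1822
1 = 1049·5435 − 1578·3613
1 = −1578·9048 + 2627·5435
So 5435·2627 ≡ 1 (mod 9048), hence d = 2627.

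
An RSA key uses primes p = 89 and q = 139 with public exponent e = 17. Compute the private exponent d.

10001

φ(n) = (p−1)(q−1) = 88·138 = 12144.
Need d with 17·d ≡ 1 (mod 12144). Apply the extended Euclidean algorithm:
12144 = 714·17 + 6
17 = 2·6 + 5
6 = 1·5 + 1
5 = 5·1 + 0
Back-substitute:
1 = 6 − 5
1 = −17 + 3·6
1 = 3·12144 − 2143·17
So 17·(-2143) ≡ 1 (mod 12144), hence d ≡ -2143 ≡ 10001 (mod 12144).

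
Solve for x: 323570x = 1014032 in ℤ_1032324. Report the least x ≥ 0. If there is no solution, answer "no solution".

261592

First find gcd(323570, 1032324):
1032324 = 3*323570 + 61614
323570 = 5*61614 + 15500
61614 = 3*15500 + 15114
15500 = 1*15114 + 386
15114 = 39*386 + 60
386 = 6*60 + 26
60 = 2*26 + 8
26 = 3*8 + 2
8 = 4*2 + 0
gcd = 2 and 2 | 1014032, so solutions exist. Divide through by 2: 161785x ≡ 507016 (mod 516162).
Now find 161785⁻¹ mod 516162:
516162 = 3×161785 + 30807
161785 = 5×30807 + 7750
30807 = 3×7750 + 7557
7750 = 1×7557 + 193
7557 = 39×193 + 30
193 = 6×30 + 13
30 = 2×13 + 4
13 = 3×4 + 1
4 = 4×1 + 0
Back-substitute:
1 = 13 − 3·4
1 = −3·30 + 7·13
1 = 7·193 − 45·30
1 = −45·7557 + 1762·193
1 = 1762·7750 − 1807·7557
1 = −1807·30807 + 7183·7750
1 = 7183·161785 − 37722·30807
1 = −37722·516162 + 120349·161785
So 161785⁻¹ ≡ 120349 (mod 516162).
Then x ≡ 120349·507016 ≡ 261592 (mod 516162); the smallest non-negative solution is x = 261592.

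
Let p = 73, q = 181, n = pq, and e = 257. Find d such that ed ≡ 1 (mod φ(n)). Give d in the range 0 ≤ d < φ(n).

φ(n) = (p−1)(q−1) = 72·180 = 12960.
Need d with 257·d ≡ 1 (mod 12960). Apply the extended Euclidean algorithm:
12960 = 50×257 + 110
257 = 2×110 + 37
110 = 2×37 + 36
37 = 1×36 + 1
36 = 36×1 + 0
Back-substitute:
1 = 37 − 36
1 = −110 + 3·37
1 = 3·257 − 7·110
1 = −7·12960 + 353·257
So 257·353 ≡ 1 (mod 12960), hence d = 353.

353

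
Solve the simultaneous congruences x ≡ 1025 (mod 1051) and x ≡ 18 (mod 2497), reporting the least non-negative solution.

624268

Write x = 1025 + 1051·k. Then 1051·k ≡ 18 − 1025 ≡ 1490 (mod 2497).
Need 1051⁻¹ mod 2497. Extended Euclid on (2497, 1051):
2497 = 2·1051 + 395
1051 = 2·395 + 261
395 = 1·261 + 134
261 = 1·134 + 127
134 = 1·127 + 7
127 = 18·7 + 1
7 = 7·1 + 0
Back-substitute:
1 = 127 − 18·7
1 = −18·134 + 19·127
1 = 19·261 − 37·134
1 = −37·395 + 56·261
1 = 56·1051 − 149·395
1 = −149·2497 + 354·1051
1051⁻¹ ≡ 354 (mod 2497), so k ≡ 354·1490 ≡ 593 (mod 2497).
x = 1025 + 1051·593 = 624268.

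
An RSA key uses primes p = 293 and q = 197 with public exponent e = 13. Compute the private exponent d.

8805

φ(n) = (p−1)(q−1) = 292·196 = 57232.
Need d with 13·d ≡ 1 (mod 57232). Apply the extended Euclidean algorithm:
57232 = 4402·13 + 6
13 = 2·6 + 1
6 = 6·1 + 0
Back-substitute:
1 = 13 − 2·6
1 = −2·57232 + 8805·13
So 13·8805 ≡ 1 (mod 57232), hence d = 8805.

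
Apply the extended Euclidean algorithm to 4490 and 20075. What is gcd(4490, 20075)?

Euclidean algorithm:
20075 = 4×4490 + 2115
4490 = 2×2115 + 260
2115 = 8×260 + 35
260 = 7×35 + 15
35 = 2×15 + 5
15 = 3×5 + 0
gcd(4490, 20075) = 5.
Back-substituting:
5 = 35 − 2·15
5 = −2·260 + 15·35
5 = 15·2115 − 122·260
5 = −122·4490 + 259·2115
5 = 259·20075 − 1158·4490
So 5 = (259)·20075 + (-1158)·4490.

5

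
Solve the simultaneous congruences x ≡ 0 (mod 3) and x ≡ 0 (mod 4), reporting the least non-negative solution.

0

Write x = 0 + 3·k. Then 3·k ≡ 0 − 0 ≡ 0 (mod 4).
Need 3⁻¹ mod 4. Extended Euclid on (4, 3):
4 = 1·3 + 1
3 = 3·1 + 0
Back-substitute:
1 = 4 − 3
3⁻¹ ≡ 3 (mod 4), so k ≡ 3·0 ≡ 0 (mod 4).
x = 0 + 3·0 = 0.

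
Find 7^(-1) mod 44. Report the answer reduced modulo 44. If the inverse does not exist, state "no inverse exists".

19

Run Euclid on (44, 7):
44 = 6*7 + 2
7 = 3*2 + 1
2 = 2*1 + 0
The gcd is 1. Working backward:
1 = 7 − 3·2
1 = −3·44 + 19·7
So 7·19 ≡ 1 (mod 44).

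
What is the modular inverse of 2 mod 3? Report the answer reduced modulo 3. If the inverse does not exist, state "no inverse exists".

Extended Euclidean algorithm:
3 = 1*2 + 1
2 = 2*1 + 0
Since gcd(2, 3) = 1, back-substitute to write 1 as a combination:
1 = 3 − 2
So 2·(-1) ≡ 1 (mod 3), and -1 ≡ 2 (mod 3).

2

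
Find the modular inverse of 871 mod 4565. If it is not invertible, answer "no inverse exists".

Run Euclid on (4565, 871):
4565 = 5·871 + 210
871 = 4·210 + 31
210 = 6·31 + 24
31 = 1·24 + 7
24 = 3·7 + 3
7 = 2·3 + 1
3 = 3·1 + 0
The gcd is 1. Working backward:
1 = 7 − 2·3
1 = −2·24 + 7·7
1 = 7·31 − 9·24
1 = −9·210 + 61·31
1 = 61·871 − 253·210
1 = −253·4565 + 1326·871
So 871·1326 ≡ 1 (mod 4565).

1326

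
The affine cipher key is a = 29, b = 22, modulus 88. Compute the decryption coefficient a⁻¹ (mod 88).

85

gcd(88, 29) by repeated division:
88 = 3×29 + 1
29 = 29×1 + 0
gcd = 1, so the inverse exists. Back-substitute:
1 = 88 − 3·29
Thus 29·(-3) ≡ 1 (mod 88); reducing, -3 mod 88 = 85.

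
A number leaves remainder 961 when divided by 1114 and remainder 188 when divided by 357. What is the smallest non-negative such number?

Write x = 961 + 1114·k. Then 1114·k ≡ 188 − 961 ≡ 298 (mod 357).
Need 1114⁻¹ mod 357. Extended Euclid on (357, 43):
357 = 8×43 + 13
43 = 3×13 + 4
13 = 3×4 + 1
4 = 4×1 + 0
Back-substitute:
1 = 13 − 3·4
1 = −3·43 + 10·13
1 = 10·357 − 83·43
1114⁻¹ ≡ 274 (mod 357), so k ≡ 274·298 ≡ 256 (mod 357).
x = 961 + 1114·256 = 286145.

286145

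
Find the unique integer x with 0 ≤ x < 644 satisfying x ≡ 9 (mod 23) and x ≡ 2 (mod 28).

Write x = 9 + 23·k. Then 23·k ≡ 2 − 9 ≡ 21 (mod 28).
Need 23⁻¹ mod 28. Extended Euclid on (28, 23):
28 = 1*23 + 5
23 = 4*5 + 3
5 = 1*3 + 2
3 = 1*2 + 1
2 = 2*1 + 0
Back-substitute:
1 = 3 − 2
1 = −5 + 2·3
1 = 2·23 − 9·5
1 = −9·28 + 11·23
23⁻¹ ≡ 11 (mod 28), so k ≡ 11·21 ≡ 7 (mod 28).
x = 9 + 23·7 = 170.

170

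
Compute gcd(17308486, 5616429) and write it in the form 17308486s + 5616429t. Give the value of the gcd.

Repeated division:
17308486 = 3*5616429 + 459199
5616429 = 12*459199 + 106041
459199 = 4*106041 + 35035
106041 = 3*35035 + 936
35035 = 37*936 + 403
936 = 2*403 + 130
403 = 3*130 + 13
130 = 10*13 + 0
gcd(17308486, 5616429) = 13.
Back-substituting:
13 = 403 − 3·130
13 = −3·936 + 7·403
13 = 7·35035 − 262·936
13 = −262·106041 + 793·35035
13 = 793·459199 − 3434·106041
13 = −3434·5616429 + 42001·459199
13 = 42001·17308486 − 129437·5616429
So 13 = (42001)·17308486 + (-129437)·5616429.

13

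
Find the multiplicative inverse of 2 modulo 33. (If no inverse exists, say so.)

Run Euclid on (33, 2):
33 = 16·2 + 1
2 = 2·1 + 0
Since gcd(2, 33) = 1, back-substitute to write 1 as a combination:
1 = 33 − 16·2
So 2·(-16) ≡ 1 (mod 33), and -16 ≡ 17 (mod 33).

17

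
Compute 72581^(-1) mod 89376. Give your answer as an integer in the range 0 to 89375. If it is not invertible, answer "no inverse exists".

Run Euclid on (89376, 72581):
89376 = 1·72581 + 16795
72581 = 4·16795 + 5401
16795 = 3·5401 + 592
5401 = 9·592 + 73
592 = 8·73 + 8
73 = 9·8 + 1
8 = 8·1 + 0
gcd = 1, so the inverse exists. Back-substitute:
1 = 73 − 9·8
1 = −9·592 + 73·73
1 = 73·5401 − 666·592
1 = −666·16795 + 2071·5401
1 = 2071·72581 − 8950·16795
1 = −8950·89376 + 11021·72581
So 72581·11021 ≡ 1 (mod 89376).

11021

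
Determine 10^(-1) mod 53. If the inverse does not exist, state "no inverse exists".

Run Euclid on (53, 10):
53 = 5·10 + 3
10 = 3·3 + 1
3 = 3·1 + 0
Since gcd(10, 53) = 1, back-substitute to write 1 as a combination:
1 = 10 − 3·3
1 = −3·53 + 16·10
So 10·16 ≡ 1 (mod 53).

16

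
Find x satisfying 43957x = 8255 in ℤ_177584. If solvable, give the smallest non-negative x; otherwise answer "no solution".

92515

First find gcd(43957, 177584):
177584 = 4×43957 + 1756
43957 = 25×1756 + 57
1756 = 30×57 + 46
57 = 1×46 + 11
46 = 4×11 + 2
11 = 5×2 + 1
2 = 2×1 + 0
gcd = 1, so a unique solution mod 177584 exists.
Back-substitute for the Bézout coefficients:
1 = 11 − 5·2
1 = −5·46 + 21·11
1 = 21·57 − 26·46
1 = −26·1756 + 801·57
1 = 801·43957 − 20051·1756
1 = −20051·177584 + 81005·43957
So 43957·(81005) ≡ 1 (mod 177584), giving 43957⁻¹ ≡ 81005.
x ≡ 43957⁻¹·8255 ≡ 81005·8255 ≡ 92515 (mod 177584).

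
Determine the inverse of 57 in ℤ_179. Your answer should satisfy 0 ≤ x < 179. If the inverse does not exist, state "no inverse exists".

Run Euclid on (179, 57):
179 = 3·57 + 8
57 = 7·8 + 1
8 = 8·1 + 0
Since gcd(57, 179) = 1, back-substitute to write 1 as a combination:
1 = 57 − 7·8
1 = −7·179 + 22·57
So 57·22 ≡ 1 (mod 179).

22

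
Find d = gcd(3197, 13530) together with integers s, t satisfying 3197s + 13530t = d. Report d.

Euclidean algorithm:
13530 = 4*3197 + 742
3197 = 4*742 + 229
742 = 3*229 + 55
229 = 4*55 + 9
55 = 6*9 + 1
9 = 9*1 + 0
gcd(3197, 13530) = 1.
Working backward:
1 = 55 − 6·9
1 = −6·229 + 25·55
1 = 25·742 − 81·229
1 = −81·3197 + 349·742
1 = 349·13530 − 1477·3197
So 1 = (349)·13530 + (-1477)·3197.

1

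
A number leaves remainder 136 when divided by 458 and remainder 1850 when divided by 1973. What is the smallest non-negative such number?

Write x = 136 + 458·k. Then 458·k ≡ 1850 − 136 ≡ 1714 (mod 1973).
Need 458⁻¹ mod 1973. Extended Euclid on (1973, 458):
1973 = 4·458 + 141
458 = 3·141 + 35
141 = 4·35 + 1
35 = 35·1 + 0
Back-substitute:
1 = 141 − 4·35
1 = −4·458 + 13·141
1 = 13·1973 − 56·458
458⁻¹ ≡ 1917 (mod 1973), so k ≡ 1917·1714 ≡ 693 (mod 1973).
x = 136 + 458·693 = 317530.

317530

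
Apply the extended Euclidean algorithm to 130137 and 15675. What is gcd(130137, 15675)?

Repeated division:
130137 = 8·15675 + 4737
15675 = 3·4737 + 1464
4737 = 3·1464 + 345
1464 = 4·345 + 84
345 = 4·84 + 9
84 = 9·9 + 3
9 = 3·3 + 0
gcd(130137, 15675) = 3.
Express as a combination:
3 = 84 − 9·9
3 = −9·345 + 37·84
3 = 37·1464 − 157·345
3 = −157·4737 + 508·1464
3 = 508·15675 − 1681·4737
3 = −1681·130137 + 13956·15675
So 3 = (-1681)·130137 + (13956)·15675.

3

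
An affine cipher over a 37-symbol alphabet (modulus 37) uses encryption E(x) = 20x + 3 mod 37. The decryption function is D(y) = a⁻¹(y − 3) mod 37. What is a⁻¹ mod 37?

13

Extended Euclidean algorithm:
37 = 1×20 + 17
20 = 1×17 + 3
17 = 5×3 + 2
3 = 1×2 + 1
2 = 2×1 + 0
gcd = 1, so the inverse exists. Back-substitute:
1 = 3 − 2
1 = −17 + 6·3
1 = 6·20 − 7·17
1 = −7·37 + 13·20
So 20·13 ≡ 1 (mod 37).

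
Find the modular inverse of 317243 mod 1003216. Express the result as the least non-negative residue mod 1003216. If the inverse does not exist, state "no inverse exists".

Run Euclid on (1003216, 317243):
1003216 = 3·317243 + 51487
317243 = 6·51487 + 8321
51487 = 6·8321 + 1561
8321 = 5·1561 + 516
1561 = 3·516 + 13
516 = 39·13 + 9
13 = 1·9 + 4
9 = 2·4 + 1
4 = 4·1 + 0
Since gcd(317243, 1003216) = 1, back-substitute to write 1 as a combination:
1 = 9 − 2·4
1 = −2·13 + 3·9
1 = 3·516 − 119·13
1 = −119·1561 + 360·516
1 = 360·8321 − 1919·1561
1 = −1919·51487 + 11874·8321
1 = 11874·317243 − 73163·51487
1 = −73163·1003216 + 231363·317243
So 317243·231363 ≡ 1 (mod 1003216).

231363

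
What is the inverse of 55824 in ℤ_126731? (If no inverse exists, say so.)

Apply the Euclidean algorithm to 126731 and 55824:
126731 = 2×55824 + 15083
55824 = 3×15083 + 10575
15083 = 1×10575 + 4508
10575 = 2×4508 + 1559
4508 = 2×1559 + 1390
1559 = 1×1390 + 169
1390 = 8×169 + 38
169 = 4×38 + 17
38 = 2×17 + 4
17 = 4×4 + 1
4 = 4×1 + 0
The gcd is 1. Working backward:
1 = 17 − 4·4
1 = −4·38 + 9·17
1 = 9·169 − 40·38
1 = −40·1390 + 329·169
1 = 329·1559 − 369·1390
1 = −369·4508 + 1067·1559
1 = 1067·10575 − 2503·4508
1 = −2503·15083 + 3570·10575
1 = 3570·55824 − 13213·15083
1 = −13213·126731 + 29996·55824
So 55824·29996 ≡ 1 (mod 126731).

29996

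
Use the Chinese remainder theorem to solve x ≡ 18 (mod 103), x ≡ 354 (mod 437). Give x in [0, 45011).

Write x = 18 + 103·k. Then 103·k ≡ 354 − 18 ≡ 336 (mod 437).
Need 103⁻¹ mod 437. Extended Euclid on (437, 103):
437 = 4*103 + 25
103 = 4*25 + 3
25 = 8*3 + 1
3 = 3*1 + 0
Back-substitute:
1 = 25 − 8·3
1 = −8·103 + 33·25
1 = 33·437 − 140·103
103⁻¹ ≡ 297 (mod 437), so k ≡ 297·336 ≡ 156 (mod 437).
x = 18 + 103·156 = 16086.

16086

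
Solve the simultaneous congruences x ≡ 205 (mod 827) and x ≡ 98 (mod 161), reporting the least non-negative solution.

Write x = 205 + 827·k. Then 827·k ≡ 98 − 205 ≡ 54 (mod 161).
Need 827⁻¹ mod 161. Extended Euclid on (161, 22):
161 = 7×22 + 7
22 = 3×7 + 1
7 = 7×1 + 0
Back-substitute:
1 = 22 − 3·7
1 = −3·161 + 22·22
827⁻¹ ≡ 22 (mod 161), so k ≡ 22·54 ≡ 61 (mod 161).
x = 205 + 827·61 = 50652.

50652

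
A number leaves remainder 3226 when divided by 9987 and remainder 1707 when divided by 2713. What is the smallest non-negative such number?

9950278

Write x = 3226 + 9987·k. Then 9987·k ≡ 1707 − 3226 ≡ 1194 (mod 2713).
Need 9987⁻¹ mod 2713. Extended Euclid on (2713, 1848):
2713 = 1*1848 + 865
1848 = 2*865 + 118
865 = 7*118 + 39
118 = 3*39 + 1
39 = 39*1 + 0
Back-substitute:
1 = 118 − 3·39
1 = −3·865 + 22·118
1 = 22·1848 − 47·865
1 = −47·2713 + 69·1848
9987⁻¹ ≡ 69 (mod 2713), so k ≡ 69·1194 ≡ 996 (mod 2713).
x = 3226 + 9987·996 = 9950278.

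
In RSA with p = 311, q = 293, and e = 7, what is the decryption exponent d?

φ(n) = (p−1)(q−1) = 310·292 = 90520.
Need d with 7·d ≡ 1 (mod 90520). Apply the extended Euclidean algorithm:
90520 = 12931*7 + 3
7 = 2*3 + 1
3 = 3*1 + 0
Back-substitute:
1 = 7 − 2·3
1 = −2·90520 + 25863·7
So 7·25863 ≡ 1 (mod 90520), hence d = 25863.

25863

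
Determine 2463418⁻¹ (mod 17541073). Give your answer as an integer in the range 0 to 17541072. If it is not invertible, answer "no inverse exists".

1901527

gcd(17541073, 2463418) by repeated division:
17541073 = 7×2463418 + 297147
2463418 = 8×297147 + 86242
297147 = 3×86242 + 38421
86242 = 2×38421 + 9400
38421 = 4×9400 + 821
9400 = 11×821 + 369
821 = 2×369 + 83
369 = 4×83 + 37
83 = 2×37 + 9
37 = 4×9 + 1
9 = 9×1 + 0
Since gcd(2463418, 17541073) = 1, back-substitute to write 1 as a combination:
1 = 37 − 4·9
1 = −4·83 + 9·37
1 = 9·369 − 40·83
1 = −40·821 + 89·369
1 = 89·9400 − 1019·821
1 = −1019·38421 + 4165·9400
1 = 4165·86242 − 9349·38421
1 = −9349·297147 + 32212·86242
1 = 32212·2463418 − 267045·297147
1 = −267045·17541073 + 1901527·2463418
So 2463418·1901527 ≡ 1 (mod 17541073).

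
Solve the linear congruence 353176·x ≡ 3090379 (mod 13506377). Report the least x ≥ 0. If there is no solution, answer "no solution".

First find gcd(353176, 13506377):
13506377 = 38*353176 + 85689
353176 = 4*85689 + 10420
85689 = 8*10420 + 2329
10420 = 4*2329 + 1104
2329 = 2*1104 + 121
1104 = 9*121 + 15
121 = 8*15 + 1
15 = 15*1 + 0
gcd = 1, so a unique solution mod 13506377 exists.
Back-substitute for the Bézout coefficients:
1 = 121 − 8·15
1 = −8·1104 + 73·121
1 = 73·2329 − 154·1104
1 = −154·10420 + 689·2329
1 = 689·85689 − 5666·10420
1 = −5666·353176 + 23353·85689
1 = 23353·13506377 − 893080·353176
So 353176·(-893080) ≡ 1 (mod 13506377), giving 353176⁻¹ ≡ 12613297.
x ≡ 353176⁻¹·3090379 ≡ 12613297·3090379 ≡ 4930745 (mod 13506377).

4930745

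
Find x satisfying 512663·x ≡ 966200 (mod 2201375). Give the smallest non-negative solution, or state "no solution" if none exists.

602025

First find gcd(512663, 2201375):
2201375 = 4·512663 + 150723
512663 = 3·150723 + 60494
150723 = 2·60494 + 29735
60494 = 2·29735 + 1024
29735 = 29·1024 + 39
1024 = 26·39 + 10
39 = 3·10 + 9
10 = 1·9 + 1
9 = 9·1 + 0
gcd = 1, so a unique solution mod 2201375 exists.
Back-substitute for the Bézout coefficients:
1 = 10 − 9
1 = −39 + 4·10
1 = 4·1024 − 105·39
1 = −105·29735 + 3049·1024
1 = 3049·60494 − 6203·29735
1 = −6203·150723 + 15455·60494
1 = 15455·512663 − 52568·150723
1 = −52568·2201375 + 225727·512663
So 512663·(225727) ≡ 1 (mod 2201375), giving 512663⁻¹ ≡ 225727.
x ≡ 512663⁻¹·966200 ≡ 225727·966200 ≡ 602025 (mod 2201375).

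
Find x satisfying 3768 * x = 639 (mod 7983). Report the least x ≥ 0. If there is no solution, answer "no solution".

First find gcd(3768, 7983):
7983 = 2*3768 + 447
3768 = 8*447 + 192
447 = 2*192 + 63
192 = 3*63 + 3
63 = 21*3 + 0
gcd = 3 and 3 | 639, so solutions exist. Divide through by 3: 1256x ≡ 213 (mod 2661).
Now find 1256⁻¹ mod 2661:
2661 = 2*1256 + 149
1256 = 8*149 + 64
149 = 2*64 + 21
64 = 3*21 + 1
21 = 21*1 + 0
Back-substitute:
1 = 64 − 3·21
1 = −3·149 + 7·64
1 = 7·1256 − 59·149
1 = −59·2661 + 125·1256
So 1256⁻¹ ≡ 125 (mod 2661).
Then x ≡ 125·213 ≡ 15 (mod 2661); the smallest non-negative solution is x = 15.

15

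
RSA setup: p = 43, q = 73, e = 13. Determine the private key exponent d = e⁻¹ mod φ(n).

φ(n) = (p−1)(q−1) = 42·72 = 3024.
Need d with 13·d ≡ 1 (mod 3024). Apply the extended Euclidean algorithm:
3024 = 232*13 + 8
13 = 1*8 + 5
8 = 1*5 + 3
5 = 1*3 + 2
3 = 1*2 + 1
2 = 2*1 + 0
Back-substitute:
1 = 3 − 2
1 = −5 + 2·3
1 = 2·8 − 3·5
1 = −3·13 + 5·8
1 = 5·3024 − 1163·13
So 13·(-1163) ≡ 1 (mod 3024), hence d ≡ -1163 ≡ 1861 (mod 3024).

1861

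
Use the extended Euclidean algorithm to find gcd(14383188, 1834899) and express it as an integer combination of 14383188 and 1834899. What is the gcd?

Euclidean algorithm:
14383188 = 7×1834899 + 1538895
1834899 = 1×1538895 + 296004
1538895 = 5×296004 + 58875
296004 = 5×58875 + 1629
58875 = 36×1629 + 231
1629 = 7×231 + 12
231 = 19×12 + 3
12 = 4×3 + 0
gcd(14383188, 1834899) = 3.
Back-substituting:
3 = 231 − 19·12
3 = −19·1629 + 134·231
3 = 134·58875 − 4843·1629
3 = −4843·296004 + 24349·58875
3 = 24349·1538895 − 126588·296004
3 = −126588·1834899 + 150937·1538895
3 = 150937·14383188 − 1183147·1834899
So 3 = (150937)·14383188 + (-1183147)·1834899.

3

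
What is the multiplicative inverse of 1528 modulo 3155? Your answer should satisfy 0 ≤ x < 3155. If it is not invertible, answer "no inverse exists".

Run Euclid on (3155, 1528):
3155 = 2·1528 + 99
1528 = 15·99 + 43
99 = 2·43 + 13
43 = 3·13 + 4
13 = 3·4 + 1
4 = 4·1 + 0
Since gcd(1528, 3155) = 1, back-substitute to write 1 as a combination:
1 = 13 − 3·4
1 = −3·43 + 10·13
1 = 10·99 − 23·43
1 = −23·1528 + 355·99
1 = 355·3155 − 733·1528
Thus 1528·(-733) ≡ 1 (mod 3155); reducing, -733 mod 3155 = 2422.

2422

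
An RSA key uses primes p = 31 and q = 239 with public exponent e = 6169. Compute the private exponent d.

φ(n) = (p−1)(q−1) = 30·238 = 7140.
Need d with 6169·d ≡ 1 (mod 7140). Apply the extended Euclidean algorithm:
7140 = 1*6169 + 971
6169 = 6*971 + 343
971 = 2*343 + 285
343 = 1*285 + 58
285 = 4*58 + 53
58 = 1*53 + 5
53 = 10*5 + 3
5 = 1*3 + 2
3 = 1*2 + 1
2 = 2*1 + 0
Back-substitute:
1 = 3 − 2
1 = −5 + 2·3
1 = 2·53 − 21·5
1 = −21·58 + 23·53
1 = 23·285 − 113·58
1 = −113·343 + 136·285
1 = 136·971 − 385·343
1 = −385·6169 + 2446·971
1 = 2446·7140 − 2831·6169
So 6169·(-2831) ≡ 1 (mod 7140), hence d ≡ -2831 ≡ 4309 (mod 7140).

4309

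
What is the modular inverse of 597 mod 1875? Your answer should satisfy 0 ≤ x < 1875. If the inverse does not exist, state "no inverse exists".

Euclidean algorithm on 1875, 597:
1875 = 3·597 + 84
597 = 7·84 + 9
84 = 9·9 + 3
9 = 3·3 + 0
The gcd is 3, not 1, hence no inverse exists.

no inverse exists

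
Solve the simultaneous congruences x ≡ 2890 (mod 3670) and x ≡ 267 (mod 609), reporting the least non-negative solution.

1496580

Write x = 2890 + 3670·k. Then 3670·k ≡ 267 − 2890 ≡ 422 (mod 609).
Need 3670⁻¹ mod 609. Extended Euclid on (609, 16):
609 = 38×16 + 1
16 = 16×1 + 0
Back-substitute:
1 = 609 − 38·16
3670⁻¹ ≡ 571 (mod 609), so k ≡ 571·422 ≡ 407 (mod 609).
x = 2890 + 3670·407 = 1496580.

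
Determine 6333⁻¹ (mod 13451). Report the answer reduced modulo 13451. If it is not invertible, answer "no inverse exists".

4061

Extended Euclidean algorithm:
13451 = 2*6333 + 785
6333 = 8*785 + 53
785 = 14*53 + 43
53 = 1*43 + 10
43 = 4*10 + 3
10 = 3*3 + 1
3 = 3*1 + 0
The gcd is 1. Working backward:
1 = 10 − 3·3
1 = −3·43 + 13·10
1 = 13·53 − 16·43
1 = −16·785 + 237·53
1 = 237·6333 − 1912·785
1 = −1912·13451 + 4061·6333
So 6333·4061 ≡ 1 (mod 13451).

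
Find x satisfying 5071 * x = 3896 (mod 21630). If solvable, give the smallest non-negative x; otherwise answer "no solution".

First find gcd(5071, 21630):
21630 = 4×5071 + 1346
5071 = 3×1346 + 1033
1346 = 1×1033 + 313
1033 = 3×313 + 94
313 = 3×94 + 31
94 = 3×31 + 1
31 = 31×1 + 0
gcd = 1, so a unique solution mod 21630 exists.
Back-substitute for the Bézout coefficients:
1 = 94 − 3·31
1 = −3·313 + 10·94
1 = 10·1033 − 33·313
1 = −33·1346 + 43·1033
1 = 43·5071 − 162·1346
1 = −162·21630 + 691·5071
So 5071·(691) ≡ 1 (mod 21630), giving 5071⁻¹ ≡ 691.
x ≡ 5071⁻¹·3896 ≡ 691·3896 ≡ 10016 (mod 21630).

10016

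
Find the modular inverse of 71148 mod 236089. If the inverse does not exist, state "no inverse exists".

no inverse exists

Euclidean algorithm on 236089, 71148:
236089 = 3·71148 + 22645
71148 = 3·22645 + 3213
22645 = 7·3213 + 154
3213 = 20·154 + 133
154 = 1·133 + 21
133 = 6·21 + 7
21 = 3·7 + 0
Since gcd = 7 > 1, 71148 is not a unit mod 236089.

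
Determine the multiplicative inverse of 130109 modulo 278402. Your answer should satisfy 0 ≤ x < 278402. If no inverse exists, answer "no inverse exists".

7303

Apply the Euclidean algorithm to 278402 and 130109:
278402 = 2·130109 + 18184
130109 = 7·18184 + 2821
18184 = 6·2821 + 1258
2821 = 2·1258 + 305
1258 = 4·305 + 38
305 = 8·38 + 1
38 = 38·1 + 0
The gcd is 1. Working backward:
1 = 305 − 8·38
1 = −8·1258 + 33·305
1 = 33·2821 − 74·1258
1 = −74·18184 + 477·2821
1 = 477·130109 − 3413·18184
1 = −3413·278402 + 7303·130109
So 130109·7303 ≡ 1 (mod 278402).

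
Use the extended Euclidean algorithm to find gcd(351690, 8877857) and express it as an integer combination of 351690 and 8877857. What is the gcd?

Apply Euclid's algorithm to 8877857 and 351690:
8877857 = 25*351690 + 85607
351690 = 4*85607 + 9262
85607 = 9*9262 + 2249
9262 = 4*2249 + 266
2249 = 8*266 + 121
266 = 2*121 + 24
121 = 5*24 + 1
24 = 24*1 + 0
gcd(351690, 8877857) = 1.
Express as a combination:
1 = 121 − 5·24
1 = −5·266 + 11·121
1 = 11·2249 − 93·266
1 = −93·9262 + 383·2249
1 = 383·85607 − 3540·9262
1 = −3540·351690 + 14543·85607
1 = 14543·8877857 − 367115·351690
So 1 = (14543)·8877857 + (-367115)·351690.

1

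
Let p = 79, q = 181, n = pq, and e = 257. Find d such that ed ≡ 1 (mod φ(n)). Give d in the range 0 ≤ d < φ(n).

2513

φ(n) = (p−1)(q−1) = 78·180 = 14040.
Need d with 257·d ≡ 1 (mod 14040). Apply the extended Euclidean algorithm:
14040 = 54*257 + 162
257 = 1*162 + 95
162 = 1*95 + 67
95 = 1*67 + 28
67 = 2*28 + 11
28 = 2*11 + 6
11 = 1*6 + 5
6 = 1*5 + 1
5 = 5*1 + 0
Back-substitute:
1 = 6 − 5
1 = −11 + 2·6
1 = 2·28 − 5·11
1 = −5·67 + 12·28
1 = 12·95 − 17·67
1 = −17·162 + 29·95
1 = 29·257 − 46·162
1 = −46·14040 + 2513·257
So 257·2513 ≡ 1 (mod 14040), hence d = 2513.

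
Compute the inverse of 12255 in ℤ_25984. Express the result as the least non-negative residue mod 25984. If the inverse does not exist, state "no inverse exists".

Run Euclid on (25984, 12255):
25984 = 2*12255 + 1474
12255 = 8*1474 + 463
1474 = 3*463 + 85
463 = 5*85 + 38
85 = 2*38 + 9
38 = 4*9 + 2
9 = 4*2 + 1
2 = 2*1 + 0
The gcd is 1. Working backward:
1 = 9 − 4·2
1 = −4·38 + 17·9
1 = 17·85 − 38·38
1 = −38·463 + 207·85
1 = 207·1474 − 659·463
1 = −659·12255 + 5479·1474
1 = 5479·25984 − 11617·12255
Hence 12255⁻¹ ≡ -11617 ≡ 14367 (mod 25984).

14367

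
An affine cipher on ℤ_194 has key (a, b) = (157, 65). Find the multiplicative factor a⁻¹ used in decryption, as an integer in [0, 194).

Apply the Euclidean algorithm to 194 and 157:
194 = 1·157 + 37
157 = 4·37 + 9
37 = 4·9 + 1
9 = 9·1 + 0
Since gcd(157, 194) = 1, back-substitute to write 1 as a combination:
1 = 37 − 4·9
1 = −4·157 + 17·37
1 = 17·194 − 21·157
So 157·(-21) ≡ 1 (mod 194), and -21 ≡ 173 (mod 194).

173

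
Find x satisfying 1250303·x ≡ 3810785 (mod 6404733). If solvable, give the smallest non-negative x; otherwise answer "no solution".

840628

First find gcd(1250303, 6404733):
6404733 = 5*1250303 + 153218
1250303 = 8*153218 + 24559
153218 = 6*24559 + 5864
24559 = 4*5864 + 1103
5864 = 5*1103 + 349
1103 = 3*349 + 56
349 = 6*56 + 13
56 = 4*13 + 4
13 = 3*4 + 1
4 = 4*1 + 0
gcd = 1, so a unique solution mod 6404733 exists.
Back-substitute for the Bézout coefficients:
1 = 13 − 3·4
1 = −3·56 + 13·13
1 = 13·349 − 81·56
1 = −81·1103 + 256·349
1 = 256·5864 − 1361·1103
1 = −1361·24559 + 5700·5864
1 = 5700·153218 − 35561·24559
1 = −35561·1250303 + 290188·153218
1 = 290188·6404733 − 1486501·1250303
So 1250303·(-1486501) ≡ 1 (mod 6404733), giving 1250303⁻¹ ≡ 4918232.
x ≡ 1250303⁻¹·3810785 ≡ 4918232·3810785 ≡ 840628 (mod 6404733).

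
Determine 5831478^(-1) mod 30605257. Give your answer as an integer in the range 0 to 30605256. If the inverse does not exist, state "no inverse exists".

4105434

Apply the Euclidean algorithm to 30605257 and 5831478:
30605257 = 5*5831478 + 1447867
5831478 = 4*1447867 + 40010
1447867 = 36*40010 + 7507
40010 = 5*7507 + 2475
7507 = 3*2475 + 82
2475 = 30*82 + 15
82 = 5*15 + 7
15 = 2*7 + 1
7 = 7*1 + 0
The gcd is 1. Working backward:
1 = 15 − 2·7
1 = −2·82 + 11·15
1 = 11·2475 − 332·82
1 = −332·7507 + 1007·2475
1 = 1007·40010 − 5367·7507
1 = −5367·1447867 + 194219·40010
1 = 194219·5831478 − 782243·1447867
1 = −782243·30605257 + 4105434·5831478
So 5831478·4105434 ≡ 1 (mod 30605257).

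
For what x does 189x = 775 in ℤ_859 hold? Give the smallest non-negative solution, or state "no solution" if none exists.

First find gcd(189, 859):
859 = 4×189 + 103
189 = 1×103 + 86
103 = 1×86 + 17
86 = 5×17 + 1
17 = 17×1 + 0
gcd = 1, so a unique solution mod 859 exists.
Back-substitute for the Bézout coefficients:
1 = 86 − 5·17
1 = −5·103 + 6·86
1 = 6·189 − 11·103
1 = −11·859 + 50·189
So 189·(50) ≡ 1 (mod 859), giving 189⁻¹ ≡ 50.
x ≡ 189⁻¹·775 ≡ 50·775 ≡ 95 (mod 859).

95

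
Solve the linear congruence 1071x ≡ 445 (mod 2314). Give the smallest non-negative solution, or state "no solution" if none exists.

89

First find gcd(1071, 2314):
2314 = 2×1071 + 172
1071 = 6×172 + 39
172 = 4×39 + 16
39 = 2×16 + 7
16 = 2×7 + 2
7 = 3×2 + 1
2 = 2×1 + 0
gcd = 1, so a unique solution mod 2314 exists.
Back-substitute for the Bézout coefficients:
1 = 7 − 3·2
1 = −3·16 + 7·7
1 = 7·39 − 17·16
1 = −17·172 + 75·39
1 = 75·1071 − 467·172
1 = −467·2314 + 1009·1071
So 1071·(1009) ≡ 1 (mod 2314), giving 1071⁻¹ ≡ 1009.
x ≡ 1071⁻¹·445 ≡ 1009·445 ≡ 89 (mod 2314).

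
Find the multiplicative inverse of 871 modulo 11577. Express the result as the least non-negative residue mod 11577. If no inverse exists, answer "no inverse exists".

319

Extended Euclidean algorithm:
11577 = 13×871 + 254
871 = 3×254 + 109
254 = 2×109 + 36
109 = 3×36 + 1
36 = 36×1 + 0
Since gcd(871, 11577) = 1, back-substitute to write 1 as a combination:
1 = 109 − 3·36
1 = −3·254 + 7·109
1 = 7·871 − 24·254
1 = −24·11577 + 319·871
So 871·319 ≡ 1 (mod 11577).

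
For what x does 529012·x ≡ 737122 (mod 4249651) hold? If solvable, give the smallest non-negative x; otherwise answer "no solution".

1431788

First find gcd(529012, 4249651):
4249651 = 8×529012 + 17555
529012 = 30×17555 + 2362
17555 = 7×2362 + 1021
2362 = 2×1021 + 320
1021 = 3×320 + 61
320 = 5×61 + 15
61 = 4×15 + 1
15 = 15×1 + 0
gcd = 1, so a unique solution mod 4249651 exists.
Back-substitute for the Bézout coefficients:
1 = 61 − 4·15
1 = −4·320 + 21·61
1 = 21·1021 − 67·320
1 = −67·2362 + 155·1021
1 = 155·17555 − 1152·2362
1 = −1152·529012 + 34715·17555
1 = 34715·4249651 − 278872·529012
So 529012·(-278872) ≡ 1 (mod 4249651), giving 529012⁻¹ ≡ 3970779.
x ≡ 529012⁻¹·737122 ≡ 3970779·737122 ≡ 1431788 (mod 4249651).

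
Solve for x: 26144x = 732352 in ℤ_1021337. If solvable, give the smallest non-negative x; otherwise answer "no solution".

First find gcd(26144, 1021337):
1021337 = 39*26144 + 1721
26144 = 15*1721 + 329
1721 = 5*329 + 76
329 = 4*76 + 25
76 = 3*25 + 1
25 = 25*1 + 0
gcd = 1, so a unique solution mod 1021337 exists.
Back-substitute for the Bézout coefficients:
1 = 76 − 3·25
1 = −3·329 + 13·76
1 = 13·1721 − 68·329
1 = −68·26144 + 1033·1721
1 = 1033·1021337 − 40355·26144
So 26144·(-40355) ≡ 1 (mod 1021337), giving 26144⁻¹ ≡ 980982.
x ≡ 26144⁻¹·732352 ≡ 980982·732352 ≡ 363809 (mod 1021337).

363809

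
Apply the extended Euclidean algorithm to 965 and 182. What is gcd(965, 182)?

1

Euclidean algorithm:
965 = 5·182 + 55
182 = 3·55 + 17
55 = 3·17 + 4
17 = 4·4 + 1
4 = 4·1 + 0
gcd(965, 182) = 1.
Express as a combination:
1 = 17 − 4·4
1 = −4·55 + 13·17
1 = 13·182 − 43·55
1 = −43·965 + 228·182
So 1 = (-43)·965 + (228)·182.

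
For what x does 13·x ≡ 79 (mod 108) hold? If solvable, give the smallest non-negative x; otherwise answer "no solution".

31

First find gcd(13, 108):
108 = 8·13 + 4
13 = 3·4 + 1
4 = 4·1 + 0
gcd = 1, so a unique solution mod 108 exists.
Back-substitute for the Bézout coefficients:
1 = 13 − 3·4
1 = −3·108 + 25·13
So 13·(25) ≡ 1 (mod 108), giving 13⁻¹ ≡ 25.
x ≡ 13⁻¹·79 ≡ 25·79 ≡ 31 (mod 108).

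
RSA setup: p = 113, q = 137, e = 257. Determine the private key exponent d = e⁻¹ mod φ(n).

φ(n) = (p−1)(q−1) = 112·136 = 15232.
Need d with 257·d ≡ 1 (mod 15232). Apply the extended Euclidean algorithm:
15232 = 59×257 + 69
257 = 3×69 + 50
69 = 1×50 + 19
50 = 2×19 + 12
19 = 1×12 + 7
12 = 1×7 + 5
7 = 1×5 + 2
5 = 2×2 + 1
2 = 2×1 + 0
Back-substitute:
1 = 5 − 2·2
1 = −2·7 + 3·5
1 = 3·12 − 5·7
1 = −5·19 + 8·12
1 = 8·50 − 21·19
1 = −21·69 + 29·50
1 = 29·257 − 108·69
1 = −108·15232 + 6401·257
So 257·6401 ≡ 1 (mod 15232), hence d = 6401.

6401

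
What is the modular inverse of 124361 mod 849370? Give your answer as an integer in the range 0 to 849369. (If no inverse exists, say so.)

gcd(849370, 124361) by repeated division:
849370 = 6×124361 + 103204
124361 = 1×103204 + 21157
103204 = 4×21157 + 18576
21157 = 1×18576 + 2581
18576 = 7×2581 + 509
2581 = 5×509 + 36
509 = 14×36 + 5
36 = 7×5 + 1
5 = 5×1 + 0
Since gcd(124361, 849370) = 1, back-substitute to write 1 as a combination:
1 = 36 − 7·5
1 = −7·509 + 99·36
1 = 99·2581 − 502·509
1 = −502·18576 + 3613·2581
1 = 3613·21157 − 4115·18576
1 = −4115·103204 + 20073·21157
1 = 20073·124361 − 24188·103204
1 = −24188·849370 + 165201·124361
So 124361·165201 ≡ 1 (mod 849370).

165201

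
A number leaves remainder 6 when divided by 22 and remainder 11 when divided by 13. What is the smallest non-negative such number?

Write x = 6 + 22·k. Then 22·k ≡ 11 − 6 ≡ 5 (mod 13).
Need 22⁻¹ mod 13. Extended Euclid on (13, 9):
13 = 1×9 + 4
9 = 2×4 + 1
4 = 4×1 + 0
Back-substitute:
1 = 9 − 2·4
1 = −2·13 + 3·9
22⁻¹ ≡ 3 (mod 13), so k ≡ 3·5 ≡ 2 (mod 13).
x = 6 + 22·2 = 50.

50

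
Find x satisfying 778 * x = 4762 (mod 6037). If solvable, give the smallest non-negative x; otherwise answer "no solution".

4336

First find gcd(778, 6037):
6037 = 7·778 + 591
778 = 1·591 + 187
591 = 3·187 + 30
187 = 6·30 + 7
30 = 4·7 + 2
7 = 3·2 + 1
2 = 2·1 + 0
gcd = 1, so a unique solution mod 6037 exists.
Back-substitute for the Bézout coefficients:
1 = 7 − 3·2
1 = −3·30 + 13·7
1 = 13·187 − 81·30
1 = −81·591 + 256·187
1 = 256·778 − 337·591
1 = −337·6037 + 2615·778
So 778·(2615) ≡ 1 (mod 6037), giving 778⁻¹ ≡ 2615.
x ≡ 778⁻¹·4762 ≡ 2615·4762 ≡ 4336 (mod 6037).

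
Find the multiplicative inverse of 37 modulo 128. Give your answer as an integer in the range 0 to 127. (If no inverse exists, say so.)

45

Run Euclid on (128, 37):
128 = 3·37 + 17
37 = 2·17 + 3
17 = 5·3 + 2
3 = 1·2 + 1
2 = 2·1 + 0
Since gcd(37, 128) = 1, back-substitute to write 1 as a combination:
1 = 3 − 2
1 = −17 + 6·3
1 = 6·37 − 13·17
1 = −13·128 + 45·37
So 37·45 ≡ 1 (mod 128).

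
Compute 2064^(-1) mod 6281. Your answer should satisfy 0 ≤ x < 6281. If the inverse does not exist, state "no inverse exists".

1482

Apply the Euclidean algorithm to 6281 and 2064:
6281 = 3·2064 + 89
2064 = 23·89 + 17
89 = 5·17 + 4
17 = 4·4 + 1
4 = 4·1 + 0
The gcd is 1. Working backward:
1 = 17 − 4·4
1 = −4·89 + 21·17
1 = 21·2064 − 487·89
1 = −487·6281 + 1482·2064
So 2064·1482 ≡ 1 (mod 6281).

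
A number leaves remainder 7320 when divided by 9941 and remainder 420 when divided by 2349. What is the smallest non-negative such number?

4808823

Write x = 7320 + 9941·k. Then 9941·k ≡ 420 − 7320 ≡ 147 (mod 2349).
Need 9941⁻¹ mod 2349. Extended Euclid on (2349, 545):
2349 = 4·545 + 169
545 = 3·169 + 38
169 = 4·38 + 17
38 = 2·17 + 4
17 = 4·4 + 1
4 = 4·1 + 0
Back-substitute:
1 = 17 − 4·4
1 = −4·38 + 9·17
1 = 9·169 − 40·38
1 = −40·545 + 129·169
1 = 129·2349 − 556·545
9941⁻¹ ≡ 1793 (mod 2349), so k ≡ 1793·147 ≡ 483 (mod 2349).
x = 7320 + 9941·483 = 4808823.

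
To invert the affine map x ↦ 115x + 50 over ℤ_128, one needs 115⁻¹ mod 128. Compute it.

Apply the Euclidean algorithm to 128 and 115:
128 = 1*115 + 13
115 = 8*13 + 11
13 = 1*11 + 2
11 = 5*2 + 1
2 = 2*1 + 0
Since gcd(115, 128) = 1, back-substitute to write 1 as a combination:
1 = 11 − 5·2
1 = −5·13 + 6·11
1 = 6·115 − 53·13
1 = −53·128 + 59·115
So 115·59 ≡ 1 (mod 128).

59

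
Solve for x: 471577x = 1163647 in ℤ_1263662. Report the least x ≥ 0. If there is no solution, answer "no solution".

First find gcd(471577, 1263662):
1263662 = 2×471577 + 320508
471577 = 1×320508 + 151069
320508 = 2×151069 + 18370
151069 = 8×18370 + 4109
18370 = 4×4109 + 1934
4109 = 2×1934 + 241
1934 = 8×241 + 6
241 = 40×6 + 1
6 = 6×1 + 0
gcd = 1, so a unique solution mod 1263662 exists.
Back-substitute for the Bézout coefficients:
1 = 241 − 40·6
1 = −40·1934 + 321·241
1 = 321·4109 − 682·1934
1 = −682·18370 + 3049·4109
1 = 3049·151069 − 25074·18370
1 = −25074·320508 + 53197·151069
1 = 53197·471577 − 78271·320508
1 = −78271·1263662 + 209739·471577
So 471577·(209739) ≡ 1 (mod 1263662), giving 471577⁻¹ ≡ 209739.
x ≡ 471577⁻¹·1163647 ≡ 209739·1163647 ≡ 1006777 (mod 1263662).

1006777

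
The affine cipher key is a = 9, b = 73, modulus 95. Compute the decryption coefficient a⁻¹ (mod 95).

74

gcd(95, 9) by repeated division:
95 = 10*9 + 5
9 = 1*5 + 4
5 = 1*4 + 1
4 = 4*1 + 0
The gcd is 1. Working backward:
1 = 5 − 4
1 = −9 + 2·5
1 = 2·95 − 21·9
Thus 9·(-21) ≡ 1 (mod 95); reducing, -21 mod 95 = 74.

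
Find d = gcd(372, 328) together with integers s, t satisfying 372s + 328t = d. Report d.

4

Euclidean algorithm:
372 = 1·328 + 44
328 = 7·44 + 20
44 = 2·20 + 4
20 = 5·4 + 0
gcd(372, 328) = 4.
Back-substituting:
4 = 44 − 2·20
4 = −2·328 + 15·44
4 = 15·372 − 17·328
So 4 = (15)·372 + (-17)·328.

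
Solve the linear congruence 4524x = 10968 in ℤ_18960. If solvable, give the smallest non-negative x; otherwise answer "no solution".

First find gcd(4524, 18960):
18960 = 4×4524 + 864
4524 = 5×864 + 204
864 = 4×204 + 48
204 = 4×48 + 12
48 = 4×12 + 0
gcd = 12 and 12 | 10968, so solutions exist. Divide through by 12: 377x ≡ 914 (mod 1580).
Now find 377⁻¹ mod 1580:
1580 = 4×377 + 72
377 = 5×72 + 17
72 = 4×17 + 4
17 = 4×4 + 1
4 = 4×1 + 0
Back-substitute:
1 = 17 − 4·4
1 = −4·72 + 17·17
1 = 17·377 − 89·72
1 = −89·1580 + 373·377
So 377⁻¹ ≡ 373 (mod 1580).
Then x ≡ 373·914 ≡ 1222 (mod 1580); the smallest non-negative solution is x = 1222.

1222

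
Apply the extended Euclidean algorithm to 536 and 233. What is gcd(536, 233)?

1

Repeated division:
536 = 2*233 + 70
233 = 3*70 + 23
70 = 3*23 + 1
23 = 23*1 + 0
gcd(536, 233) = 1.
Back-substituting:
1 = 70 − 3·23
1 = −3·233 + 10·70
1 = 10·536 − 23·233
So 1 = (10)·536 + (-23)·233.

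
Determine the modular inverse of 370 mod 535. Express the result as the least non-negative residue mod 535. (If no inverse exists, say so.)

no inverse exists

Euclidean algorithm on 535, 370:
535 = 1*370 + 165
370 = 2*165 + 40
165 = 4*40 + 5
40 = 8*5 + 0
Since gcd = 5 > 1, 370 is not a unit mod 535.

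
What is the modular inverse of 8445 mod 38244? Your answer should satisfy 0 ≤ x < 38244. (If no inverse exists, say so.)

no inverse exists

Compute gcd(8445, 38244):
38244 = 4×8445 + 4464
8445 = 1×4464 + 3981
4464 = 1×3981 + 483
3981 = 8×483 + 117
483 = 4×117 + 15
117 = 7×15 + 12
15 = 1×12 + 3
12 = 4×3 + 0
The gcd is 3, not 1, hence no inverse exists.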